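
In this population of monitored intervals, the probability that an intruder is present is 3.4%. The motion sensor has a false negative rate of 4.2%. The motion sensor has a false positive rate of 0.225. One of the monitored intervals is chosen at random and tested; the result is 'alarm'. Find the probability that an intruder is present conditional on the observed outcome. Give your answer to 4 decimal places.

Let H be the event that an intruder is present. P(H) = 0.034, so P(¬H) = 0.966. With E the 'alarm' result, P(E|H) = 0.958 and P(E|¬H) = 0.225.
P(E) = 0.958·0.034 + 0.225·0.966 = 0.032572 + 0.21735 = 0.24992.
By Bayes' theorem, P(H|E) = 0.032572 / 0.24992 = 0.1303.

P(H | E) ≈ 0.1303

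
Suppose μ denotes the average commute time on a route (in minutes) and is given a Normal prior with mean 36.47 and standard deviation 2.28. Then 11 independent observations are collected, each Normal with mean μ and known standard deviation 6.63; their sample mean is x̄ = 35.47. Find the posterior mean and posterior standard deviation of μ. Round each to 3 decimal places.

Posterior mean ≈ 35.905; posterior SD ≈ 1.503

Prior precision 1/τ₀² = 1/2.28² = 0.192367; data precision n/σ² = 11/6.63² = 0.250245.
Posterior precision = 0.192367 + 0.250245 = 0.442612, giving posterior SD = 1/√0.442612 = 1.503.
Posterior mean = (0.192367·36.47 + 0.250245·35.47) / 0.442612 = 35.905.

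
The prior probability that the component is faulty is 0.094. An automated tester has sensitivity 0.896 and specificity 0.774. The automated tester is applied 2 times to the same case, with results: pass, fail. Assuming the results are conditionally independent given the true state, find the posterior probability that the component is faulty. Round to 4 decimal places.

Let H be the event that the component is faulty; start with P(H) = 0.094. P('fail'|H) = 0.896, P('fail'|¬H) = 0.226.
Update on result 1 ('pass'): P(H) ← 0.104·0.0940 / (0.104·0.0940 + 0.774·0.9060) = 0.0097760/0.71102 = 0.0137.
Update on result 2 ('fail'): P(H) ← 0.896·0.0137 / (0.896·0.0137 + 0.226·0.9863) = 0.012319/0.23521 = 0.0524.

Posterior P(H) ≈ 0.0524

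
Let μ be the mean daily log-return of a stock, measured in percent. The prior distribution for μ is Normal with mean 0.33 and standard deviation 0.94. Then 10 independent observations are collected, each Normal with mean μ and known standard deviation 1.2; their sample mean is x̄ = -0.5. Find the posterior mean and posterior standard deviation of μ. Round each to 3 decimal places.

Posterior mean ≈ -0.384; posterior SD ≈ 0.352

With known σ, the Normal prior is conjugate. Weight on the data is w = (n/σ²)/(n/σ² + 1/τ₀²) = 6.94444/(6.94444+1.13173) = 0.85987.
Posterior mean = w·x̄ + (1−w)·μ₀ = 0.85987·-0.5 + 0.14013·0.33 = -0.384. Posterior variance = 1/(6.94444+1.13173) = 0.123821, so SD = 0.352.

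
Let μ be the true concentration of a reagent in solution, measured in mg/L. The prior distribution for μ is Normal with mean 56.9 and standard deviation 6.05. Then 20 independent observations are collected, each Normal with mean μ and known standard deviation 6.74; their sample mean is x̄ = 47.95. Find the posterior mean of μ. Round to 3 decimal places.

Posterior mean ≈ 48.473

Prior precision 1/τ₀² = 1/6.05² = 0.0273205; data precision n/σ² = 20/6.74² = 0.440261.
Posterior precision = 0.0273205 + 0.440261 = 0.467582.
Posterior mean = (0.0273205·56.9 + 0.440261·47.95) / 0.467582 = 48.473.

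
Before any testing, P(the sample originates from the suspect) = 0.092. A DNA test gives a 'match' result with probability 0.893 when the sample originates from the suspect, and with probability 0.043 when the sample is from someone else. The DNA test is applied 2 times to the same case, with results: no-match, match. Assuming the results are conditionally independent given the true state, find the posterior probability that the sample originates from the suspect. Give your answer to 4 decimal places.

Posterior P(H) ≈ 0.1905

Let H be the event that the sample originates from the suspect; start with P(H) = 0.092. P('match'|H) = 0.893, P('match'|¬H) = 0.043.
Update on result 1 ('no-match'): P(H) ← 0.107·0.0920 / (0.107·0.0920 + 0.957·0.9080) = 0.0098440/0.87880 = 0.0112.
Update on result 2 ('match'): P(H) ← 0.893·0.0112 / (0.893·0.0112 + 0.043·0.9888) = 0.010003/0.052521 = 0.1905.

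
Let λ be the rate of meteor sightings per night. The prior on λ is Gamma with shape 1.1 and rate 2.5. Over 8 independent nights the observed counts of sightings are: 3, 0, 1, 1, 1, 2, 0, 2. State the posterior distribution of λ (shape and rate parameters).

Posterior: Gamma(shape=11.1, rate=10.5)

The Poisson likelihood adds the total count to the shape and the number of exposure periods to the rate. Here ∑xᵢ = 10 and n = 8, so shape 1.1→11.1 and rate 2.5→10.5.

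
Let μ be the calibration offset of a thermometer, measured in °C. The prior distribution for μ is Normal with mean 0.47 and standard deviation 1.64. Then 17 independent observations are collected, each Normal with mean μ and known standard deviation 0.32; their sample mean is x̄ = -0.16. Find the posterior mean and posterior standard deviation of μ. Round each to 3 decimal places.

Posterior mean ≈ -0.159; posterior SD ≈ 0.078

Prior precision 1/τ₀² = 1/1.64² = 0.371802; data precision n/σ² = 17/0.32² = 166.016.
Posterior precision = 0.371802 + 166.016 = 166.387, giving posterior SD = 1/√166.387 = 0.078.
Posterior mean = (0.371802·0.47 + 166.016·-0.16) / 166.387 = -0.159.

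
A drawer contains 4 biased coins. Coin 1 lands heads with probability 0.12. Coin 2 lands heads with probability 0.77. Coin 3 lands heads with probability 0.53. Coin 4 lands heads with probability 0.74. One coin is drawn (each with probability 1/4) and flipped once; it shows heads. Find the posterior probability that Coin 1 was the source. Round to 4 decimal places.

Tabulate prior·likelihood by source: [1] prior 0.25, lik 0.12, product 0.03000; [2] prior 0.25, lik 0.77, product 0.1925; [3] prior 0.25, lik 0.53, product 0.1325; [4] prior 0.25, lik 0.74, product 0.1850.
Normalizing constant = 0.54000; the posterior for Coin 1 is its product over the sum, 0.03000/0.54000 = 0.0556.

Posterior probability ≈ 0.0556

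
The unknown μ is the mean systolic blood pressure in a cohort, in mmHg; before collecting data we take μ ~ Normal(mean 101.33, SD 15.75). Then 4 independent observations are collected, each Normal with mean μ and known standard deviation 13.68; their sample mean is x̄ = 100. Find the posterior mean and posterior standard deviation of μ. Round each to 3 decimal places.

Prior precision 1/τ₀² = 1/15.75² = 0.00403124; data precision n/σ² = 4/13.68² = 0.0213741.
Posterior precision = 0.00403124 + 0.0213741 = 0.0254053, giving posterior SD = 1/√0.0254053 = 6.274.
Posterior mean = (0.00403124·101.33 + 0.0213741·100) / 0.0254053 = 100.211.

Posterior mean ≈ 100.211; posterior SD ≈ 6.274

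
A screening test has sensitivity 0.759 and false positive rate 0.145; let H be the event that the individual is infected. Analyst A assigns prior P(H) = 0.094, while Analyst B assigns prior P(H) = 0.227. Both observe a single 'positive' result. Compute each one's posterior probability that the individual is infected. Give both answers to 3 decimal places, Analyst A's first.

Analyst A: 0.352; Analyst B: 0.606

P('+'|H) = 0.759, P('+'|¬H) = 0.145.
Analyst A: numerator 0.759·0.094 = 0.071346; evidence = 0.071346+0.145·0.906 = 0.20272; posterior = 0.352.
Analyst B: numerator 0.759·0.227 = 0.17229; evidence = 0.17229+0.145·0.773 = 0.28438; posterior = 0.606.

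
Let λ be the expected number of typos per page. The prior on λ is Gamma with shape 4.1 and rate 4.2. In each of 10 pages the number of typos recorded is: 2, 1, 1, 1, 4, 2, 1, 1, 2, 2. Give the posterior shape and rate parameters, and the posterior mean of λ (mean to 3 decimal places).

Posterior: Gamma(shape=21.1, rate=14.2); mean ≈ 1.486

The Poisson likelihood adds the total count to the shape and the number of exposure periods to the rate. Here ∑xᵢ = 17 and n = 10, so shape 4.1→21.1 and rate 4.2→14.2.
E[λ | data] = 21.1/14.2 = 1.486.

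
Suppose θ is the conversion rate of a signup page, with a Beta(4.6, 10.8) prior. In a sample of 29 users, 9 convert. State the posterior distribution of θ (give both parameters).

Posterior: Beta(13.6, 30.8)

Observing 9 successes and 20 failures updates Beta(4.6, 10.8) by adding the success and failure counts to the two shape parameters: α = 4.6+9 = 13.6, β = 10.8+20 = 30.8.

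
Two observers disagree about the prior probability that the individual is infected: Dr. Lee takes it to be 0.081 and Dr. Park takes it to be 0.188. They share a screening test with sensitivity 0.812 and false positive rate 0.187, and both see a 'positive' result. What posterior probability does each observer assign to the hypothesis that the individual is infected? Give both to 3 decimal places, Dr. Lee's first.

Dr. Lee: 0.277; Dr. Park: 0.501

P('+'|H) = 0.812, P('+'|¬H) = 0.187.
Dr. Lee: numerator 0.812·0.081 = 0.065772; evidence = 0.065772+0.187·0.919 = 0.23763; posterior = 0.277.
Dr. Park: numerator 0.812·0.188 = 0.15266; evidence = 0.15266+0.187·0.812 = 0.30450; posterior = 0.501.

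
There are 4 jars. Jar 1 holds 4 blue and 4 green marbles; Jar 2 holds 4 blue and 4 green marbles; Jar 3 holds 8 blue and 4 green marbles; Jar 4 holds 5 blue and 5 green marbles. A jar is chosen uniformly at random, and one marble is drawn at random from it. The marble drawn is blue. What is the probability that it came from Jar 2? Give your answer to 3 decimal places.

Posterior probability ≈ 0.231

Tabulate prior·likelihood by source: [1] prior 0.25, lik 0.5, product 0.1250; [2] prior 0.25, lik 0.5, product 0.1250; [3] prior 0.25, lik 0.6667, product 0.1667; [4] prior 0.25, lik 0.5, product 0.1250.
Normalizing constant = 0.54167; the posterior for Jar 2 is its product over the sum, 0.1250/0.54167 = 0.231.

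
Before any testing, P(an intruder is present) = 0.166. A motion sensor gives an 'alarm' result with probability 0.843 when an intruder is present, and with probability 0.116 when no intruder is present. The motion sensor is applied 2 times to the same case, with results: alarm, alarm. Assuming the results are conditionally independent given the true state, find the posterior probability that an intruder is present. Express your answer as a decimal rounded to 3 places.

Posterior P(H) ≈ 0.913

Let H be the event that an intruder is present; start with P(H) = 0.166. P('alarm'|H) = 0.843, P('alarm'|¬H) = 0.116.
Update on result 1 ('alarm'): P(H) ← 0.843·0.1660 / (0.843·0.1660 + 0.116·0.8340) = 0.13994/0.23668 = 0.5912.
Update on result 2 ('alarm'): P(H) ← 0.843·0.5912 / (0.843·0.5912 + 0.116·0.4088) = 0.49842/0.54584 = 0.9131.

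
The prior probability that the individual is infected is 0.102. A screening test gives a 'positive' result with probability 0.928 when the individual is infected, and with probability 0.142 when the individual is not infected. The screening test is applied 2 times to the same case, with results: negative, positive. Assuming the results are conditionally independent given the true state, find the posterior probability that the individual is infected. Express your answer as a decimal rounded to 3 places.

Posterior P(H) ≈ 0.059

Let H be the event that the individual is infected; start with P(H) = 0.102. P('positive'|H) = 0.928, P('positive'|¬H) = 0.142.
Update on result 1 ('negative'): P(H) ← 0.072·0.1020 / (0.072·0.1020 + 0.858·0.8980) = 0.0073440/0.77783 = 0.0094.
Update on result 2 ('positive'): P(H) ← 0.928·0.0094 / (0.928·0.0094 + 0.142·0.9906) = 0.0087619/0.14942 = 0.0586.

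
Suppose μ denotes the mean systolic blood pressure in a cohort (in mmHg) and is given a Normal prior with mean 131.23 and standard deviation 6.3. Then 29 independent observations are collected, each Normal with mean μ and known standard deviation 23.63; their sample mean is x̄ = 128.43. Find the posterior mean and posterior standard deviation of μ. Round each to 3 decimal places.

Posterior mean ≈ 129.345; posterior SD ≈ 3.601

With known σ, the Normal prior is conjugate. Weight on the data is w = (n/σ²)/(n/σ² + 1/τ₀²) = 0.0519362/(0.0519362+0.0251953) = 0.67335.
Posterior mean = w·x̄ + (1−w)·μ₀ = 0.67335·128.43 + 0.32665·131.23 = 129.345. Posterior variance = 1/(0.0519362+0.0251953) = 12.9649, so SD = 3.601.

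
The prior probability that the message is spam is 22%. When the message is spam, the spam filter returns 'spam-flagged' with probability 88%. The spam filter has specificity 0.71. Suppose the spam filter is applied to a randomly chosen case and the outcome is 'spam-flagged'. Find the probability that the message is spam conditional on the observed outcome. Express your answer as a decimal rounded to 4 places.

P(H | E) ≈ 0.4612

Let H be the event that the message is spam. P(H) = 0.22, so P(¬H) = 0.78. With E the 'spam-flagged' result, P(E|H) = 0.88 and P(E|¬H) = 0.29.
P(E) = 0.88·0.22 + 0.29·0.78 = 0.19360 + 0.22620 = 0.41980.
By Bayes' theorem, P(H|E) = 0.19360 / 0.41980 = 0.4612.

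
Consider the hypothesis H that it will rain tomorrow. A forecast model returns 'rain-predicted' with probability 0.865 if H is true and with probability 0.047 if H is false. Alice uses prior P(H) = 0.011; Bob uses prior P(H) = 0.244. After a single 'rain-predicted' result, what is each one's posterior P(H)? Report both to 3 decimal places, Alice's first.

P('+'|H) = 0.865, P('+'|¬H) = 0.047.
Alice: numerator 0.865·0.011 = 0.0095150; evidence = 0.0095150+0.047·0.989 = 0.055998; posterior = 0.170.
Bob: numerator 0.865·0.244 = 0.21106; evidence = 0.21106+0.047·0.756 = 0.24659; posterior = 0.856.

Alice: 0.170; Bob: 0.856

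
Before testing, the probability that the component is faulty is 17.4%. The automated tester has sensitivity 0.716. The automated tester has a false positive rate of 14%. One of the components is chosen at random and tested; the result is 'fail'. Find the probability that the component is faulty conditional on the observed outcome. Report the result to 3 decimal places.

Let H be the event that the component is faulty. P(H) = 0.174, so P(¬H) = 0.826. With E the 'fail' result, P(E|H) = 0.716 and P(E|¬H) = 0.14.
P(E) = 0.716·0.174 + 0.14·0.826 = 0.12458 + 0.11564 = 0.24022.
By Bayes' theorem, P(H|E) = 0.12458 / 0.24022 = 0.519.

P(H | E) ≈ 0.519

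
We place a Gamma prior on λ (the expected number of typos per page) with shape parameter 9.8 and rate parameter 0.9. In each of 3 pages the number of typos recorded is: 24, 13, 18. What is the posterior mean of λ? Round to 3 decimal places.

Posterior mean ≈ 16.615

The Poisson likelihood adds the total count to the shape and the number of exposure periods to the rate. Here ∑xᵢ = 55 and n = 3, so shape 9.8→64.8 and rate 0.9→3.9.
E[λ | data] = 64.8/3.9 = 16.615.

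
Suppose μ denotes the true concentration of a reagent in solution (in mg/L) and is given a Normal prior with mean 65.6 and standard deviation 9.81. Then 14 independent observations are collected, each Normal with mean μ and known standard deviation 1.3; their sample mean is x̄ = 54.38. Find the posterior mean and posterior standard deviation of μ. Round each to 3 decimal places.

With known σ, the Normal prior is conjugate. Weight on the data is w = (n/σ²)/(n/σ² + 1/τ₀²) = 8.28402/(8.28402+0.0103911) = 0.99875.
Posterior mean = w·x̄ + (1−w)·μ₀ = 0.99875·54.38 + 0.0012528·65.6 = 54.394. Posterior variance = 1/(8.28402+0.0103911) = 0.120563, so SD = 0.347.

Posterior mean ≈ 54.394; posterior SD ≈ 0.347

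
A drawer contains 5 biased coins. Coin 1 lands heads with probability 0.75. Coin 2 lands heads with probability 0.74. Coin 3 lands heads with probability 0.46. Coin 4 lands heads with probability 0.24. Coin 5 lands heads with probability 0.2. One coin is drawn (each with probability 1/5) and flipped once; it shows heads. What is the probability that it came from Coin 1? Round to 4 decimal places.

Posterior probability ≈ 0.3138

Tabulate prior·likelihood by source: [1] prior 0.2, lik 0.75, product 0.1500; [2] prior 0.2, lik 0.74, product 0.1480; [3] prior 0.2, lik 0.46, product 0.09200; [4] prior 0.2, lik 0.24, product 0.04800; [5] prior 0.2, lik 0.2, product 0.04000.
Normalizing constant = 0.47800; the posterior for Coin 1 is its product over the sum, 0.1500/0.47800 = 0.3138.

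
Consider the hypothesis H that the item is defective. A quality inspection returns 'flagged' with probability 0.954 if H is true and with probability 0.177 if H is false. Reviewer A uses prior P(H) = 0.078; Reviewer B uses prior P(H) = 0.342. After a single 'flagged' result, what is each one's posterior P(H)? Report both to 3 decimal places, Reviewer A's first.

Reviewer A: 0.313; Reviewer B: 0.737

P('+'|H) = 0.954, P('+'|¬H) = 0.177.
Reviewer A: numerator 0.954·0.078 = 0.074412; evidence = 0.074412+0.177·0.922 = 0.23761; posterior = 0.313.
Reviewer B: numerator 0.954·0.342 = 0.32627; evidence = 0.32627+0.177·0.658 = 0.44273; posterior = 0.737.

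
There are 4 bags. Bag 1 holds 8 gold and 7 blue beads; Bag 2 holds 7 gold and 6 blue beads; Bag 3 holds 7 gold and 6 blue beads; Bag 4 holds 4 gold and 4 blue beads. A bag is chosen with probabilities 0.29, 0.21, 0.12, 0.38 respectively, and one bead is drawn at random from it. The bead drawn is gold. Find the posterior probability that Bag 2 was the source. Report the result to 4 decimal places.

Posterior probability ≈ 0.2165

Tabulate prior·likelihood by source: [1] prior 0.29, lik 0.5333, product 0.1547; [2] prior 0.21, lik 0.5385, product 0.1131; [3] prior 0.12, lik 0.5385, product 0.06462; [4] prior 0.38, lik 0.5, product 0.1900.
Normalizing constant = 0.52236; the posterior for Bag 2 is its product over the sum, 0.1131/0.52236 = 0.2165.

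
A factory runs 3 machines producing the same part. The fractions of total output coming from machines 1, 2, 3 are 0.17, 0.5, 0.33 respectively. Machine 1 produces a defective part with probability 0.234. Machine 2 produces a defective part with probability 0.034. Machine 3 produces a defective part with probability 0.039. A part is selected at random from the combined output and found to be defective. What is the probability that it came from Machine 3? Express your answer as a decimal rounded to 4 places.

Tabulate prior·likelihood by source: [1] prior 0.17, lik 0.234, product 0.03978; [2] prior 0.5, lik 0.034, product 0.01700; [3] prior 0.33, lik 0.039, product 0.01287.
Normalizing constant = 0.069650; the posterior for Machine 3 is its product over the sum, 0.01287/0.069650 = 0.1848.

Posterior probability ≈ 0.1848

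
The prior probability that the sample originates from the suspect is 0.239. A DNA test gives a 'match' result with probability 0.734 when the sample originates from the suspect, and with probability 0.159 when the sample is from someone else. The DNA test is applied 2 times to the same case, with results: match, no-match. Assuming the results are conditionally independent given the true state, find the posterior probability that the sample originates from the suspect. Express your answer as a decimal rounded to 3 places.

Posterior P(H) ≈ 0.314

Let H be the event that the sample originates from the suspect; start with P(H) = 0.239. P('match'|H) = 0.734, P('match'|¬H) = 0.159.
Update on result 1 ('match'): P(H) ← 0.734·0.2390 / (0.734·0.2390 + 0.159·0.7610) = 0.17543/0.29642 = 0.5918.
Update on result 2 ('no-match'): P(H) ← 0.266·0.5918 / (0.266·0.5918 + 0.841·0.4082) = 0.15742/0.50071 = 0.3144.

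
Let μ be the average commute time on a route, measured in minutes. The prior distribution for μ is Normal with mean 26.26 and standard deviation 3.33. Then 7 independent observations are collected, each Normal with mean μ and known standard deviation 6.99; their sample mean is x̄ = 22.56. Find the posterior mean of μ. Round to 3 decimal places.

Posterior mean ≈ 23.989

With known σ, the Normal prior is conjugate. Weight on the data is w = (n/σ²)/(n/σ² + 1/τ₀²) = 0.143266/(0.143266+0.0901803) = 0.61370.
Posterior mean = w·x̄ + (1−w)·μ₀ = 0.61370·22.56 + 0.38630·26.26 = 23.989.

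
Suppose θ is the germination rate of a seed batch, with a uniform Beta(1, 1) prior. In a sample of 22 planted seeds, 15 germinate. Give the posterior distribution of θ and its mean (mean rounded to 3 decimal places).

The binomial likelihood is conjugate to the Beta prior: with 15 successes and 7 failures, the posterior is Beta(1+15, 1+7) = Beta(16, 8).
E[θ | data] = 16/(16+8) = 0.667.

Posterior: Beta(16, 8); mean ≈ 0.667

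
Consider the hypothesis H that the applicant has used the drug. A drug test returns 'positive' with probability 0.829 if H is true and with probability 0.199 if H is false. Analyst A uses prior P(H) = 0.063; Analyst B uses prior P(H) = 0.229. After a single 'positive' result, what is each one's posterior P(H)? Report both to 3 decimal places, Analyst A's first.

Analyst A: 0.219; Analyst B: 0.553

The likelihood ratio for a 'positive' result is 0.829/0.199 = 4.1658.
Analyst A: prior odds 0.063/0.937 = 0.067236; posterior odds 0.28009; posterior probability 0.219.
Analyst B: prior odds 0.229/0.771 = 0.29702; posterior odds 1.2373; posterior probability 0.553.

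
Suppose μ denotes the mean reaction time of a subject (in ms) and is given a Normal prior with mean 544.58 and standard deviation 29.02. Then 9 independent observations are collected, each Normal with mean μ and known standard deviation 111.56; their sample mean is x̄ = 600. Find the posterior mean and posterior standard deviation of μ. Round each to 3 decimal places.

Posterior mean ≈ 565.556; posterior SD ≈ 22.878

With known σ, the Normal prior is conjugate. Weight on the data is w = (n/σ²)/(n/σ² + 1/τ₀²) = 0.00072315/(0.00072315+0.00118742) = 0.37850.
Posterior mean = w·x̄ + (1−w)·μ₀ = 0.37850·600 + 0.62150·544.58 = 565.556. Posterior variance = 1/(0.00072315+0.00118742) = 523.405, so SD = 22.878.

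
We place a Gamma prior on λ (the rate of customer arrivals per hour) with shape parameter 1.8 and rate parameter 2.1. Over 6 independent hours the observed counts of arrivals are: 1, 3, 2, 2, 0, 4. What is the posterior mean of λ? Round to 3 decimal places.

Total count ∑xᵢ = 12 over n = 6 hours.
Gamma is conjugate to the Poisson likelihood: posterior is Gamma(shape = 1.8+12 = 13.8, rate = 2.1+6 = 8.1).
E[λ | data] = 13.8/8.1 = 1.704.

Posterior mean ≈ 1.704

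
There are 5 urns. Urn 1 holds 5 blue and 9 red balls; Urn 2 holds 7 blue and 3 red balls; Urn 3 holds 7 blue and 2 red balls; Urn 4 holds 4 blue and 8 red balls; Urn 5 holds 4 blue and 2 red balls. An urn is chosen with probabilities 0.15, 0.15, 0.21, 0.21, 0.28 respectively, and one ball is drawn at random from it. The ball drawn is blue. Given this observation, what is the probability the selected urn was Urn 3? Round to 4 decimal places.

Posterior probability ≈ 0.2823

P(blue|Urn 1) = 0.3571; P(blue|Urn 2) = 0.7; P(blue|Urn 3) = 0.7778; P(blue|Urn 4) = 0.3333; P(blue|Urn 5) = 0.6667.
Prior × likelihood for each source: 0.15·0.3571=0.05357, 0.15·0.7=0.1050, 0.21·0.7778=0.1633, 0.21·0.3333=0.07000, 0.28·0.6667=0.1867. Summing gives P(blue) = 0.57857.
P(Urn 3 | blue) = 0.1633 / 0.57857 = 0.2823.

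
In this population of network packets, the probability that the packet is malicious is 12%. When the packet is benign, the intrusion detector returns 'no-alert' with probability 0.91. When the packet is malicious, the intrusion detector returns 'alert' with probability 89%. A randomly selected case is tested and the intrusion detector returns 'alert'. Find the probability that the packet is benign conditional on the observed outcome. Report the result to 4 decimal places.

P(¬H | E) ≈ 0.4258

Write H for 'the packet is malicious'. Prior odds H:¬H = 0.12/0.88 = 0.13636. For the 'alert' outcome, the likelihood ratio is 0.89/0.09 = 9.8889.
Posterior odds = 0.13636 × 9.8889 = 1.3485, so P(H|E) = 1.3485/(1+1.3485) = 0.5742. Then P(¬H|E) = 1 − 0.5742 = 0.4258.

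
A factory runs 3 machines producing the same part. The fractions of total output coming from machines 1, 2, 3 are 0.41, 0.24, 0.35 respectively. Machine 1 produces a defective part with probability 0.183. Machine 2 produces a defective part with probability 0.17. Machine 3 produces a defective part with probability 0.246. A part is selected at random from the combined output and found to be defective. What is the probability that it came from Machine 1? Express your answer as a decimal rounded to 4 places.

P(defective|M1) = 0.183; P(defective|M2) = 0.17; P(defective|M3) = 0.246.
Prior × likelihood for each source: 0.41·0.183=0.07503, 0.24·0.17=0.04080, 0.35·0.246=0.08610. Summing gives P(defective) = 0.20193.
P(Machine 1 | defective) = 0.07503 / 0.20193 = 0.3716.

Posterior probability ≈ 0.3716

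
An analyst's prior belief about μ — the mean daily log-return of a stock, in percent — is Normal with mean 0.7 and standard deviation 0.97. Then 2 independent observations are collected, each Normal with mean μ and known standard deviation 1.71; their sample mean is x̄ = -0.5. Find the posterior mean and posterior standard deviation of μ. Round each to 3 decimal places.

Prior precision 1/τ₀² = 1/0.97² = 1.06281; data precision n/σ² = 2/1.71² = 0.683971.
Posterior precision = 1.06281 + 0.683971 = 1.74678, giving posterior SD = 1/√1.74678 = 0.757.
Posterior mean = (1.06281·0.7 + 0.683971·-0.5) / 1.74678 = 0.230.

Posterior mean ≈ 0.230; posterior SD ≈ 0.757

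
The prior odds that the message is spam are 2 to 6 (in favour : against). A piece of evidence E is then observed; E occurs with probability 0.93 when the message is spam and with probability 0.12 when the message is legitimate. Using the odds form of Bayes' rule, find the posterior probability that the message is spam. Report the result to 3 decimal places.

Posterior probability ≈ 0.721

Prior odds = 2/6 = 0.33333. In log-odds, ln(0.33333) = -1.0986.
Add log likelihood ratio: ln(7.7500) = 2.0477.
Posterior log-odds = 0.94908, so posterior odds = exp(0.94908) = 2.5833. Converting, P(H|E) = 2.5833/3.5833 = 0.721.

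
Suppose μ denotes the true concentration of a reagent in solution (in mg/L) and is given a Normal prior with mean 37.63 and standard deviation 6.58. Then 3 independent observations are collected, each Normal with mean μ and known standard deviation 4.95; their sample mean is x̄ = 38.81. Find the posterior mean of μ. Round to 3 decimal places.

Posterior mean ≈ 38.623

With known σ, the Normal prior is conjugate. Weight on the data is w = (n/σ²)/(n/σ² + 1/τ₀²) = 0.122436/(0.122436+0.0230966) = 0.84130.
Posterior mean = w·x̄ + (1−w)·μ₀ = 0.84130·38.81 + 0.15870·37.63 = 38.623.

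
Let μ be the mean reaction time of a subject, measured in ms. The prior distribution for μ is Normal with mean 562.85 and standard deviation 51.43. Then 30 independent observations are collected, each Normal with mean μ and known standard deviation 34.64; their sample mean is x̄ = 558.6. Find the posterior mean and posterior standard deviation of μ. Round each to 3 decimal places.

Posterior mean ≈ 558.663; posterior SD ≈ 6.277

Prior precision 1/τ₀² = 1/51.43² = 0.00037807; data precision n/σ² = 30/34.64² = 0.0250015.
Posterior precision = 0.00037807 + 0.0250015 = 0.0253795, giving posterior SD = 1/√0.0253795 = 6.277.
Posterior mean = (0.00037807·562.85 + 0.0250015·558.6) / 0.0253795 = 558.663.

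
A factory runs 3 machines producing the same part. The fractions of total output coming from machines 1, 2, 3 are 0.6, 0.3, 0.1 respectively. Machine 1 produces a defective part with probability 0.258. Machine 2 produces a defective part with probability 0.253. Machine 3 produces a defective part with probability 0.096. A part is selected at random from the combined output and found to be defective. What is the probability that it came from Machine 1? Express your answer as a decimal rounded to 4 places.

Posterior probability ≈ 0.6442

Tabulate prior·likelihood by source: [1] prior 0.6, lik 0.258, product 0.1548; [2] prior 0.3, lik 0.253, product 0.07590; [3] prior 0.1, lik 0.096, product 0.009600.
Normalizing constant = 0.24030; the posterior for Machine 1 is its product over the sum, 0.1548/0.24030 = 0.6442.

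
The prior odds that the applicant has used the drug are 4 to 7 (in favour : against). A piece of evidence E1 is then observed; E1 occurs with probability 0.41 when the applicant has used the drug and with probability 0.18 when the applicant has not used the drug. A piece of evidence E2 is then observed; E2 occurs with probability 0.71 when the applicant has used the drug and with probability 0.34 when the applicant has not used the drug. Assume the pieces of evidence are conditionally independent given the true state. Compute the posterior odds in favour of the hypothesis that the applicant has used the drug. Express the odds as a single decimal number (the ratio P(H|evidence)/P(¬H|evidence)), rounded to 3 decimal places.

Prior odds = 4/7 = 0.57143. In log-odds, ln(0.57143) = -0.55962.
Add log likelihood ratios: ln(2.2778) + ln(2.0882) = 1.5595.
Posterior log-odds = 0.99990, so posterior odds = exp(0.99990) = 2.7180.

Posterior odds ≈ 2.718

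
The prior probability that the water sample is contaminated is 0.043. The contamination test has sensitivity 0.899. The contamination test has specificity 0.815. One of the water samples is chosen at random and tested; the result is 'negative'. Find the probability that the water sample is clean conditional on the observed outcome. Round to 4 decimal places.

Let H be the event that the water sample is contaminated. P(H) = 0.043, so P(¬H) = 0.957. With E the 'negative' result, P(E|H) = 0.101 and P(E|¬H) = 0.815.
P(E) = 0.101·0.043 + 0.815·0.957 = 0.0043430 + 0.77995 = 0.78430.
By Bayes' theorem, P(H|E) = 0.0043430 / 0.78430 = 0.0055. Hence P(¬H|E) = 1 − 0.0055 = 0.9945.

P(¬H | E) ≈ 0.9945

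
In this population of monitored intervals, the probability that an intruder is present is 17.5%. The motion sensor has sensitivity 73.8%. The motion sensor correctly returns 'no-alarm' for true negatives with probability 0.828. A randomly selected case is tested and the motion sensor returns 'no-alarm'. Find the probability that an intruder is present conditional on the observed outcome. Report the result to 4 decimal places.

P(H | E) ≈ 0.0629

Let H be the event that an intruder is present. P(H) = 0.175, so P(¬H) = 0.825. With E the 'no-alarm' result, P(E|H) = 0.262 and P(E|¬H) = 0.828.
P(E) = 0.262·0.175 + 0.828·0.825 = 0.045850 + 0.68310 = 0.72895.
By Bayes' theorem, P(H|E) = 0.045850 / 0.72895 = 0.0629.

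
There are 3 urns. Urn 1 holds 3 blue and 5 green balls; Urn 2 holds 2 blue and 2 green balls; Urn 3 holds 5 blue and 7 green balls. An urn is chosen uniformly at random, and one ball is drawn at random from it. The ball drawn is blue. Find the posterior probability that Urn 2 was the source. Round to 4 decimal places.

P(blue|Urn 1) = 0.375; P(blue|Urn 2) = 0.5; P(blue|Urn 3) = 0.4167.
Prior × likelihood for each source: 0.333333·0.375=0.1250, 0.333333·0.5=0.1667, 0.333333·0.4167=0.1389. Summing gives P(blue) = 0.43056.
P(Urn 2 | blue) = 0.1667 / 0.43056 = 0.3871.

Posterior probability ≈ 0.3871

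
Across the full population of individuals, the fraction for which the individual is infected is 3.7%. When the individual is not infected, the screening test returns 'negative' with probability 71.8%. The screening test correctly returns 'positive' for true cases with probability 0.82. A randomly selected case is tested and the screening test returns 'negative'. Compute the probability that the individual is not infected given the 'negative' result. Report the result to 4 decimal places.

P(¬H | E) ≈ 0.9905

Write H for 'the individual is infected'. Prior odds H:¬H = 0.037/0.963 = 0.038422. For the 'negative' outcome, the likelihood ratio is 0.18/0.718 = 0.25070.
Posterior odds = 0.038422 × 0.25070 = 0.0096322, so P(H|E) = 0.0096322/(1+0.0096322) = 0.0095. Then P(¬H|E) = 1 − 0.0095 = 0.9905.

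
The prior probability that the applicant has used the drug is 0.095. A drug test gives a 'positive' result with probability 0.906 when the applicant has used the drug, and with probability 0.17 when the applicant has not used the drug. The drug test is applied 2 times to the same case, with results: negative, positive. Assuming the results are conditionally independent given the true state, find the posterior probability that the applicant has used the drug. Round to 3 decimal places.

Posterior P(H) ≈ 0.060

Let H be the event that the applicant has used the drug; start with P(H) = 0.095. P('positive'|H) = 0.906, P('positive'|¬H) = 0.17.
Update on result 1 ('negative'): P(H) ← 0.094·0.0950 / (0.094·0.0950 + 0.83·0.9050) = 0.0089300/0.76008 = 0.0117.
Update on result 2 ('positive'): P(H) ← 0.906·0.0117 / (0.906·0.0117 + 0.17·0.9883) = 0.010644/0.17865 = 0.0596.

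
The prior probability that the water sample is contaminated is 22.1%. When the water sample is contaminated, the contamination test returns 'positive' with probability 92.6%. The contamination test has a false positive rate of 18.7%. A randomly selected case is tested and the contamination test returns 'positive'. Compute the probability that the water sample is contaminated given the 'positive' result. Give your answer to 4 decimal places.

Write H for 'the water sample is contaminated'. Prior odds H:¬H = 0.221/0.779 = 0.28370. For the 'positive' outcome, the likelihood ratio is 0.926/0.187 = 4.9519.
Posterior odds = 0.28370 × 4.9519 = 1.4048, so P(H|E) = 1.4048/(1+1.4048) = 0.5842.

P(H | E) ≈ 0.5842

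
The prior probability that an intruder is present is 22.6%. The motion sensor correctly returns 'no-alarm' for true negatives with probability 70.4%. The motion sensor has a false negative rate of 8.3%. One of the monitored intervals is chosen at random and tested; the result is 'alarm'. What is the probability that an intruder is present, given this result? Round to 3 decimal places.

P(H | E) ≈ 0.475

Let H be the event that an intruder is present. P(H) = 0.226, so P(¬H) = 0.774. With E the 'alarm' result, P(E|H) = 0.917 and P(E|¬H) = 0.296.
P(E) = 0.917·0.226 + 0.296·0.774 = 0.20724 + 0.22910 = 0.43635.
By Bayes' theorem, P(H|E) = 0.20724 / 0.43635 = 0.475.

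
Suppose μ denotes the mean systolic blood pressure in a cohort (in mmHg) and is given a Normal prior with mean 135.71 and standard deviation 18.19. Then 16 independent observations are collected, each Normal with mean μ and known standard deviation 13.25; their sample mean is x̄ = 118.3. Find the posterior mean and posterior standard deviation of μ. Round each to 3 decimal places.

Prior precision 1/τ₀² = 1/18.19² = 0.00302228; data precision n/σ² = 16/13.25² = 0.0911356.
Posterior precision = 0.00302228 + 0.0911356 = 0.0941579, giving posterior SD = 1/√0.0941579 = 3.259.
Posterior mean = (0.00302228·135.71 + 0.0911356·118.3) / 0.0941579 = 118.859.

Posterior mean ≈ 118.859; posterior SD ≈ 3.259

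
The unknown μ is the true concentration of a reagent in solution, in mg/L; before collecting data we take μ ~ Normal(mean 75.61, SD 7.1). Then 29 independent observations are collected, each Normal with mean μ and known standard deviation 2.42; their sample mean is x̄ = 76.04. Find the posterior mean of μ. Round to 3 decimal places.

Prior precision 1/τ₀² = 1/7.1² = 0.0198373; data precision n/σ² = 29/2.42² = 4.95185.
Posterior precision = 0.0198373 + 4.95185 = 4.97168.
Posterior mean = (0.0198373·75.61 + 4.95185·76.04) / 4.97168 = 76.038.

Posterior mean ≈ 76.038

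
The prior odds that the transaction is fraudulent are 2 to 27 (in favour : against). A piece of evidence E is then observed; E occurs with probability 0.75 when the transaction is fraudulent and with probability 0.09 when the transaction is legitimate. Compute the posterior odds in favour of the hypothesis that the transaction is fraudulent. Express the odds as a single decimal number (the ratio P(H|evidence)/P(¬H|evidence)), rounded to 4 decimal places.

Prior odds = 2/27 = 0.074074.
Likelihood ratio for E = 0.75/0.09 = 8.3333.
Posterior odds = prior odds × LR = 0.61728.

Posterior odds ≈ 0.6173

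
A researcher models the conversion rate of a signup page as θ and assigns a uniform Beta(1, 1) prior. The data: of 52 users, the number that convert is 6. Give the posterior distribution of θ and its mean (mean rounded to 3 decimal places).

The binomial likelihood is conjugate to the Beta prior: with 6 successes and 46 failures, the posterior is Beta(1+6, 1+46) = Beta(7, 47).
Posterior mean = α/(α+β) = 7/54 = 0.130.

Posterior: Beta(7, 47); mean ≈ 0.130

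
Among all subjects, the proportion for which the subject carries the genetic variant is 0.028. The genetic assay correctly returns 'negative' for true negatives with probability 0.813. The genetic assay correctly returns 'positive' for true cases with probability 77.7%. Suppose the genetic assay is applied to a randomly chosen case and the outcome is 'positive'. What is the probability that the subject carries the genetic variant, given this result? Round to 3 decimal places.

P(H | E) ≈ 0.107

Let H be the event that the subject carries the genetic variant. P(H) = 0.028, so P(¬H) = 0.972. With E the 'positive' result, P(E|H) = 0.777 and P(E|¬H) = 0.187.
P(E) = 0.777·0.028 + 0.187·0.972 = 0.021756 + 0.18176 = 0.20352.
By Bayes' theorem, P(H|E) = 0.021756 / 0.20352 = 0.107.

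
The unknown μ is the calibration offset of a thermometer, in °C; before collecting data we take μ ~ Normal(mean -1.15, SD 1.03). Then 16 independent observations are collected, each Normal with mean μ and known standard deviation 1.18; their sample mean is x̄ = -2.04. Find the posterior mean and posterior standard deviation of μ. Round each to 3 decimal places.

Posterior mean ≈ -1.973; posterior SD ≈ 0.284

With known σ, the Normal prior is conjugate. Weight on the data is w = (n/σ²)/(n/σ² + 1/τ₀²) = 11.4910/(11.4910+0.942596) = 0.92419.
Posterior mean = w·x̄ + (1−w)·μ₀ = 0.92419·-2.04 + 0.075811·-1.15 = -1.973. Posterior variance = 1/(11.4910+0.942596) = 0.0804276, so SD = 0.284.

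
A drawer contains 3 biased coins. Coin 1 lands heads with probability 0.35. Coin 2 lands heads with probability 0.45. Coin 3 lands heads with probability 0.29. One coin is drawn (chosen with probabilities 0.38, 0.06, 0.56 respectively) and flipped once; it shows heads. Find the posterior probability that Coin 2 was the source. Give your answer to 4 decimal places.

P(heads|C1) = 0.35; P(heads|C2) = 0.45; P(heads|C3) = 0.29.
Prior × likelihood for each source: 0.38·0.35=0.1330, 0.06·0.45=0.02700, 0.56·0.29=0.1624. Summing gives P(heads) = 0.32240.
P(Coin 2 | heads) = 0.02700 / 0.32240 = 0.0837.

Posterior probability ≈ 0.0837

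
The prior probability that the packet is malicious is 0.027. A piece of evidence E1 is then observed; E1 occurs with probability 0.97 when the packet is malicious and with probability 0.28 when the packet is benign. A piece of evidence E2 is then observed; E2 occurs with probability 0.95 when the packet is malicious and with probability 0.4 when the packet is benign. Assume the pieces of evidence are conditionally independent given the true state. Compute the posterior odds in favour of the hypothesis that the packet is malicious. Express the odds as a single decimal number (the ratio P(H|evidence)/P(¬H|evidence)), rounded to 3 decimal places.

Posterior odds ≈ 0.228

Prior odds = 0.027/(1−0.027) = 0.027749.
Likelihood ratio for E1 = 0.97/0.28 = 3.4643.
Likelihood ratio for E2 = 0.95/0.4 = 2.3750.
Posterior odds = prior odds × LR₁ × LR₂ = 0.22831.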